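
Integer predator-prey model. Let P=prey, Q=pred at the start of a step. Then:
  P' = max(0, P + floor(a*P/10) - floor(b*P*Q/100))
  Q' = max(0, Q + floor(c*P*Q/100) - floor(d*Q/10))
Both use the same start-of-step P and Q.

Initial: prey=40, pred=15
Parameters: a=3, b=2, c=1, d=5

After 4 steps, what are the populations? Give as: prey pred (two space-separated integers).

Answer: 49 9

Derivation:
Step 1: prey: 40+12-12=40; pred: 15+6-7=14
Step 2: prey: 40+12-11=41; pred: 14+5-7=12
Step 3: prey: 41+12-9=44; pred: 12+4-6=10
Step 4: prey: 44+13-8=49; pred: 10+4-5=9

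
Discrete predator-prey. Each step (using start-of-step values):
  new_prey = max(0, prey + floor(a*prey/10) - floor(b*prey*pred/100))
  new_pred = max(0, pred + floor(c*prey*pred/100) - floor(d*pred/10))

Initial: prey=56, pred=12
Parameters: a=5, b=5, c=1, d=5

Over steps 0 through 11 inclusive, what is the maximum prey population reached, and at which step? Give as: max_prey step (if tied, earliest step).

Answer: 80 11

Derivation:
Step 1: prey: 56+28-33=51; pred: 12+6-6=12
Step 2: prey: 51+25-30=46; pred: 12+6-6=12
Step 3: prey: 46+23-27=42; pred: 12+5-6=11
Step 4: prey: 42+21-23=40; pred: 11+4-5=10
Step 5: prey: 40+20-20=40; pred: 10+4-5=9
Step 6: prey: 40+20-18=42; pred: 9+3-4=8
Step 7: prey: 42+21-16=47; pred: 8+3-4=7
Step 8: prey: 47+23-16=54; pred: 7+3-3=7
Step 9: prey: 54+27-18=63; pred: 7+3-3=7
Step 10: prey: 63+31-22=72; pred: 7+4-3=8
Step 11: prey: 72+36-28=80; pred: 8+5-4=9
Max prey = 80 at step 11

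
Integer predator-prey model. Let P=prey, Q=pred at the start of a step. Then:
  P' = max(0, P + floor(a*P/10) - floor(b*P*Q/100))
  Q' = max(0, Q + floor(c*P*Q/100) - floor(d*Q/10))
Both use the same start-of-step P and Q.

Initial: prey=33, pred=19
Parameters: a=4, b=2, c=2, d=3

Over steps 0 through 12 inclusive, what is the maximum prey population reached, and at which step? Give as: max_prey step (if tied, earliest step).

Step 1: prey: 33+13-12=34; pred: 19+12-5=26
Step 2: prey: 34+13-17=30; pred: 26+17-7=36
Step 3: prey: 30+12-21=21; pred: 36+21-10=47
Step 4: prey: 21+8-19=10; pred: 47+19-14=52
Step 5: prey: 10+4-10=4; pred: 52+10-15=47
Step 6: prey: 4+1-3=2; pred: 47+3-14=36
Step 7: prey: 2+0-1=1; pred: 36+1-10=27
Step 8: prey: 1+0-0=1; pred: 27+0-8=19
Step 9: prey: 1+0-0=1; pred: 19+0-5=14
Step 10: prey: 1+0-0=1; pred: 14+0-4=10
Step 11: prey: 1+0-0=1; pred: 10+0-3=7
Step 12: prey: 1+0-0=1; pred: 7+0-2=5
Max prey = 34 at step 1

Answer: 34 1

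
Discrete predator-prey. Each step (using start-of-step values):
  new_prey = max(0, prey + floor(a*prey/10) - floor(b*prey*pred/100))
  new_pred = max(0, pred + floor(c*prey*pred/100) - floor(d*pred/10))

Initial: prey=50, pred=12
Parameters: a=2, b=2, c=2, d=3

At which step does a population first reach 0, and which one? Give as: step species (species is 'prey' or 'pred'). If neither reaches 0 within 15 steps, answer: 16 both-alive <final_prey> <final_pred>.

Step 1: prey: 50+10-12=48; pred: 12+12-3=21
Step 2: prey: 48+9-20=37; pred: 21+20-6=35
Step 3: prey: 37+7-25=19; pred: 35+25-10=50
Step 4: prey: 19+3-19=3; pred: 50+19-15=54
Step 5: prey: 3+0-3=0; pred: 54+3-16=41
First extinction: prey at step 5

Answer: 5 prey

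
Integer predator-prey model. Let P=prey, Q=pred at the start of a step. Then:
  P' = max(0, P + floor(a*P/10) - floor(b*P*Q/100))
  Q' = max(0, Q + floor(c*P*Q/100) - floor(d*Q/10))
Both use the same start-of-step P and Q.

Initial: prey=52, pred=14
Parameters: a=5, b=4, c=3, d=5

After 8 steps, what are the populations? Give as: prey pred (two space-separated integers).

Step 1: prey: 52+26-29=49; pred: 14+21-7=28
Step 2: prey: 49+24-54=19; pred: 28+41-14=55
Step 3: prey: 19+9-41=0; pred: 55+31-27=59
Step 4: prey: 0+0-0=0; pred: 59+0-29=30
Step 5: prey: 0+0-0=0; pred: 30+0-15=15
Step 6: prey: 0+0-0=0; pred: 15+0-7=8
Step 7: prey: 0+0-0=0; pred: 8+0-4=4
Step 8: prey: 0+0-0=0; pred: 4+0-2=2

Answer: 0 2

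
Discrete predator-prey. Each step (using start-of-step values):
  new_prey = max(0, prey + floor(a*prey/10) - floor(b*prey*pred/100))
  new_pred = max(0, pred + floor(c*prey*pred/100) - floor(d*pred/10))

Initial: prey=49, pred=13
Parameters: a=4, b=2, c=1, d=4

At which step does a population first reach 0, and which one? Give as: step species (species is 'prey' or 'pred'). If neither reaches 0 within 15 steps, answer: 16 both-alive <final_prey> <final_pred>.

Answer: 16 both-alive 22 3

Derivation:
Step 1: prey: 49+19-12=56; pred: 13+6-5=14
Step 2: prey: 56+22-15=63; pred: 14+7-5=16
Step 3: prey: 63+25-20=68; pred: 16+10-6=20
Step 4: prey: 68+27-27=68; pred: 20+13-8=25
Step 5: prey: 68+27-34=61; pred: 25+17-10=32
Step 6: prey: 61+24-39=46; pred: 32+19-12=39
Step 7: prey: 46+18-35=29; pred: 39+17-15=41
Step 8: prey: 29+11-23=17; pred: 41+11-16=36
Step 9: prey: 17+6-12=11; pred: 36+6-14=28
Step 10: prey: 11+4-6=9; pred: 28+3-11=20
Step 11: prey: 9+3-3=9; pred: 20+1-8=13
Step 12: prey: 9+3-2=10; pred: 13+1-5=9
Step 13: prey: 10+4-1=13; pred: 9+0-3=6
Step 14: prey: 13+5-1=17; pred: 6+0-2=4
Step 15: prey: 17+6-1=22; pred: 4+0-1=3
No extinction within 15 steps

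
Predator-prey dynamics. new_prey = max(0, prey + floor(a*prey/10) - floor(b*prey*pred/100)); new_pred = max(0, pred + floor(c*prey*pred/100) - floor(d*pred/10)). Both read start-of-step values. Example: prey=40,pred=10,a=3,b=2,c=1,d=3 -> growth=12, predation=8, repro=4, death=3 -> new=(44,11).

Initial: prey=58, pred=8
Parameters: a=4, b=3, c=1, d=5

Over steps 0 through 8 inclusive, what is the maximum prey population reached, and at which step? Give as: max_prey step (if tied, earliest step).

Answer: 92 4

Derivation:
Step 1: prey: 58+23-13=68; pred: 8+4-4=8
Step 2: prey: 68+27-16=79; pred: 8+5-4=9
Step 3: prey: 79+31-21=89; pred: 9+7-4=12
Step 4: prey: 89+35-32=92; pred: 12+10-6=16
Step 5: prey: 92+36-44=84; pred: 16+14-8=22
Step 6: prey: 84+33-55=62; pred: 22+18-11=29
Step 7: prey: 62+24-53=33; pred: 29+17-14=32
Step 8: prey: 33+13-31=15; pred: 32+10-16=26
Max prey = 92 at step 4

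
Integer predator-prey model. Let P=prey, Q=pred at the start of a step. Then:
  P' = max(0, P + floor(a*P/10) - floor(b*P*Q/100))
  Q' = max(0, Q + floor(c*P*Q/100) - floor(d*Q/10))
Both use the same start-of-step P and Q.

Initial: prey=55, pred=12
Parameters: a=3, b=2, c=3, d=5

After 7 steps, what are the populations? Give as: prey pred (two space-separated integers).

Answer: 0 10

Derivation:
Step 1: prey: 55+16-13=58; pred: 12+19-6=25
Step 2: prey: 58+17-29=46; pred: 25+43-12=56
Step 3: prey: 46+13-51=8; pred: 56+77-28=105
Step 4: prey: 8+2-16=0; pred: 105+25-52=78
Step 5: prey: 0+0-0=0; pred: 78+0-39=39
Step 6: prey: 0+0-0=0; pred: 39+0-19=20
Step 7: prey: 0+0-0=0; pred: 20+0-10=10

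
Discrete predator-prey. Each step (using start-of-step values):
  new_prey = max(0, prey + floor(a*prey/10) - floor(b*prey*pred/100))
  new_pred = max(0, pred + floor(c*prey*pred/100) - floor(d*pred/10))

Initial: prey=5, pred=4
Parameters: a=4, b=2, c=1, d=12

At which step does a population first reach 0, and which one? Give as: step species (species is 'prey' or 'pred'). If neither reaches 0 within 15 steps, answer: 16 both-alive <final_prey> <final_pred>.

Step 1: prey: 5+2-0=7; pred: 4+0-4=0
First extinction: pred at step 1

Answer: 1 pred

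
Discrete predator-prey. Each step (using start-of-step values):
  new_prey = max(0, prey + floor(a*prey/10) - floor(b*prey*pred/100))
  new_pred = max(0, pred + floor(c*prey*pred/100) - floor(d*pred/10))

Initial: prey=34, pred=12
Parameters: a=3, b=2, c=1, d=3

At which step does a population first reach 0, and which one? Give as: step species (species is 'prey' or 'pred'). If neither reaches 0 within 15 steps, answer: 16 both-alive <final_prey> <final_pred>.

Answer: 16 both-alive 23 12

Derivation:
Step 1: prey: 34+10-8=36; pred: 12+4-3=13
Step 2: prey: 36+10-9=37; pred: 13+4-3=14
Step 3: prey: 37+11-10=38; pred: 14+5-4=15
Step 4: prey: 38+11-11=38; pred: 15+5-4=16
Step 5: prey: 38+11-12=37; pred: 16+6-4=18
Step 6: prey: 37+11-13=35; pred: 18+6-5=19
Step 7: prey: 35+10-13=32; pred: 19+6-5=20
Step 8: prey: 32+9-12=29; pred: 20+6-6=20
Step 9: prey: 29+8-11=26; pred: 20+5-6=19
Step 10: prey: 26+7-9=24; pred: 19+4-5=18
Step 11: prey: 24+7-8=23; pred: 18+4-5=17
Step 12: prey: 23+6-7=22; pred: 17+3-5=15
Step 13: prey: 22+6-6=22; pred: 15+3-4=14
Step 14: prey: 22+6-6=22; pred: 14+3-4=13
Step 15: prey: 22+6-5=23; pred: 13+2-3=12
No extinction within 15 steps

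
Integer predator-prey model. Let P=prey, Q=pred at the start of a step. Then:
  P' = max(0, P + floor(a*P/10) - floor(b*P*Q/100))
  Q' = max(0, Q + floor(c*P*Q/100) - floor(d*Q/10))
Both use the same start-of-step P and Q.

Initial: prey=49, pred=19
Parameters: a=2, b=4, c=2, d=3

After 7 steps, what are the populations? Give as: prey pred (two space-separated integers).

Answer: 0 7

Derivation:
Step 1: prey: 49+9-37=21; pred: 19+18-5=32
Step 2: prey: 21+4-26=0; pred: 32+13-9=36
Step 3: prey: 0+0-0=0; pred: 36+0-10=26
Step 4: prey: 0+0-0=0; pred: 26+0-7=19
Step 5: prey: 0+0-0=0; pred: 19+0-5=14
Step 6: prey: 0+0-0=0; pred: 14+0-4=10
Step 7: prey: 0+0-0=0; pred: 10+0-3=7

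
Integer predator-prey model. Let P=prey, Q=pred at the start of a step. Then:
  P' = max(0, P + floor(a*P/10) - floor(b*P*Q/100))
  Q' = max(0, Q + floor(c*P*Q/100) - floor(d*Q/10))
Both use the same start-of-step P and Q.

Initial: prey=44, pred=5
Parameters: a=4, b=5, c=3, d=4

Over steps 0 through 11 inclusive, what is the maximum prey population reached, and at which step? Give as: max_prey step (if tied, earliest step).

Step 1: prey: 44+17-11=50; pred: 5+6-2=9
Step 2: prey: 50+20-22=48; pred: 9+13-3=19
Step 3: prey: 48+19-45=22; pred: 19+27-7=39
Step 4: prey: 22+8-42=0; pred: 39+25-15=49
Step 5: prey: 0+0-0=0; pred: 49+0-19=30
Step 6: prey: 0+0-0=0; pred: 30+0-12=18
Step 7: prey: 0+0-0=0; pred: 18+0-7=11
Step 8: prey: 0+0-0=0; pred: 11+0-4=7
Step 9: prey: 0+0-0=0; pred: 7+0-2=5
Step 10: prey: 0+0-0=0; pred: 5+0-2=3
Step 11: prey: 0+0-0=0; pred: 3+0-1=2
Max prey = 50 at step 1

Answer: 50 1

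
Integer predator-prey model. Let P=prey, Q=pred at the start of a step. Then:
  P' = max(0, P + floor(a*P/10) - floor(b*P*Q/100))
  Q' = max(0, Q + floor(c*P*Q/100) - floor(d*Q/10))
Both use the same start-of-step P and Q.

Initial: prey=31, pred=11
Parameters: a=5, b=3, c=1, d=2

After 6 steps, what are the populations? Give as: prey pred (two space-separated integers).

Answer: 30 31

Derivation:
Step 1: prey: 31+15-10=36; pred: 11+3-2=12
Step 2: prey: 36+18-12=42; pred: 12+4-2=14
Step 3: prey: 42+21-17=46; pred: 14+5-2=17
Step 4: prey: 46+23-23=46; pred: 17+7-3=21
Step 5: prey: 46+23-28=41; pred: 21+9-4=26
Step 6: prey: 41+20-31=30; pred: 26+10-5=31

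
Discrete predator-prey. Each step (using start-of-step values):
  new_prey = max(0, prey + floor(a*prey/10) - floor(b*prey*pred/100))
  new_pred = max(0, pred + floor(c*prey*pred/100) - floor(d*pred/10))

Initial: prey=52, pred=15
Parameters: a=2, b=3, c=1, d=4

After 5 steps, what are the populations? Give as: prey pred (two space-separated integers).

Answer: 14 8

Derivation:
Step 1: prey: 52+10-23=39; pred: 15+7-6=16
Step 2: prey: 39+7-18=28; pred: 16+6-6=16
Step 3: prey: 28+5-13=20; pred: 16+4-6=14
Step 4: prey: 20+4-8=16; pred: 14+2-5=11
Step 5: prey: 16+3-5=14; pred: 11+1-4=8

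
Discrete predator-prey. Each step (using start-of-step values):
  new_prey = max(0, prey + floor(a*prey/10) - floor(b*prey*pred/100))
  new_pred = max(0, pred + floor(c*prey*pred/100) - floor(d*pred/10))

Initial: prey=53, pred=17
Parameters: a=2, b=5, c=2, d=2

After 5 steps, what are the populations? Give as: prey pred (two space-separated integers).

Step 1: prey: 53+10-45=18; pred: 17+18-3=32
Step 2: prey: 18+3-28=0; pred: 32+11-6=37
Step 3: prey: 0+0-0=0; pred: 37+0-7=30
Step 4: prey: 0+0-0=0; pred: 30+0-6=24
Step 5: prey: 0+0-0=0; pred: 24+0-4=20

Answer: 0 20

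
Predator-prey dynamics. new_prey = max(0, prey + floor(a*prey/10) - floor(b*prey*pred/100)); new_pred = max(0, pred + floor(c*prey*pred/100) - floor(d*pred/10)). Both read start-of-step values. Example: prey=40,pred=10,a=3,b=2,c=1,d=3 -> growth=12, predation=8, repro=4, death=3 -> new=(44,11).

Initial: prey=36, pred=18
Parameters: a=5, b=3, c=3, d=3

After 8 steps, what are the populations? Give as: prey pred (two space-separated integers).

Answer: 0 13

Derivation:
Step 1: prey: 36+18-19=35; pred: 18+19-5=32
Step 2: prey: 35+17-33=19; pred: 32+33-9=56
Step 3: prey: 19+9-31=0; pred: 56+31-16=71
Step 4: prey: 0+0-0=0; pred: 71+0-21=50
Step 5: prey: 0+0-0=0; pred: 50+0-15=35
Step 6: prey: 0+0-0=0; pred: 35+0-10=25
Step 7: prey: 0+0-0=0; pred: 25+0-7=18
Step 8: prey: 0+0-0=0; pred: 18+0-5=13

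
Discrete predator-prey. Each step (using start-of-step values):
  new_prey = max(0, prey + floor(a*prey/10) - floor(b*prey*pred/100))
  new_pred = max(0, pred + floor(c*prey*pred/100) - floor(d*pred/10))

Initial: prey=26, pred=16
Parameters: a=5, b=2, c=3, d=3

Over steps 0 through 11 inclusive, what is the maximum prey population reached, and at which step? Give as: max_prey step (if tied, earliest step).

Step 1: prey: 26+13-8=31; pred: 16+12-4=24
Step 2: prey: 31+15-14=32; pred: 24+22-7=39
Step 3: prey: 32+16-24=24; pred: 39+37-11=65
Step 4: prey: 24+12-31=5; pred: 65+46-19=92
Step 5: prey: 5+2-9=0; pred: 92+13-27=78
Step 6: prey: 0+0-0=0; pred: 78+0-23=55
Step 7: prey: 0+0-0=0; pred: 55+0-16=39
Step 8: prey: 0+0-0=0; pred: 39+0-11=28
Step 9: prey: 0+0-0=0; pred: 28+0-8=20
Step 10: prey: 0+0-0=0; pred: 20+0-6=14
Step 11: prey: 0+0-0=0; pred: 14+0-4=10
Max prey = 32 at step 2

Answer: 32 2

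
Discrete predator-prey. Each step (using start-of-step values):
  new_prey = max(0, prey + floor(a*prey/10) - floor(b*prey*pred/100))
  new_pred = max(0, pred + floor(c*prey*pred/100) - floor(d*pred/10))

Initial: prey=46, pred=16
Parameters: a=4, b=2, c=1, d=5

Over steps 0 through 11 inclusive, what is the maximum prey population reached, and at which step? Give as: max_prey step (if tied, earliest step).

Step 1: prey: 46+18-14=50; pred: 16+7-8=15
Step 2: prey: 50+20-15=55; pred: 15+7-7=15
Step 3: prey: 55+22-16=61; pred: 15+8-7=16
Step 4: prey: 61+24-19=66; pred: 16+9-8=17
Step 5: prey: 66+26-22=70; pred: 17+11-8=20
Step 6: prey: 70+28-28=70; pred: 20+14-10=24
Step 7: prey: 70+28-33=65; pred: 24+16-12=28
Step 8: prey: 65+26-36=55; pred: 28+18-14=32
Step 9: prey: 55+22-35=42; pred: 32+17-16=33
Step 10: prey: 42+16-27=31; pred: 33+13-16=30
Step 11: prey: 31+12-18=25; pred: 30+9-15=24
Max prey = 70 at step 5

Answer: 70 5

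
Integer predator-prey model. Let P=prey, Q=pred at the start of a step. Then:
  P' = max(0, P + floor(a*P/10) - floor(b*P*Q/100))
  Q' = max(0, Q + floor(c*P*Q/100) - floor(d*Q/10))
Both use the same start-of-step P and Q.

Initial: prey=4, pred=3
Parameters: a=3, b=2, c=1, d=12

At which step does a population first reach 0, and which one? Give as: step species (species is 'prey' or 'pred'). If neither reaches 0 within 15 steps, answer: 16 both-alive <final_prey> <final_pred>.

Answer: 1 pred

Derivation:
Step 1: prey: 4+1-0=5; pred: 3+0-3=0
First extinction: pred at step 1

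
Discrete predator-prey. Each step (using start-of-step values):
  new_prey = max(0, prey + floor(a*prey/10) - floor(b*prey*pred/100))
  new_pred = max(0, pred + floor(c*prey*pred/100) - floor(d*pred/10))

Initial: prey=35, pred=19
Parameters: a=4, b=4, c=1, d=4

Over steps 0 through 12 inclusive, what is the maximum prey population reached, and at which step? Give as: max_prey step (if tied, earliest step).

Step 1: prey: 35+14-26=23; pred: 19+6-7=18
Step 2: prey: 23+9-16=16; pred: 18+4-7=15
Step 3: prey: 16+6-9=13; pred: 15+2-6=11
Step 4: prey: 13+5-5=13; pred: 11+1-4=8
Step 5: prey: 13+5-4=14; pred: 8+1-3=6
Step 6: prey: 14+5-3=16; pred: 6+0-2=4
Step 7: prey: 16+6-2=20; pred: 4+0-1=3
Step 8: prey: 20+8-2=26; pred: 3+0-1=2
Step 9: prey: 26+10-2=34; pred: 2+0-0=2
Step 10: prey: 34+13-2=45; pred: 2+0-0=2
Step 11: prey: 45+18-3=60; pred: 2+0-0=2
Step 12: prey: 60+24-4=80; pred: 2+1-0=3
Max prey = 80 at step 12

Answer: 80 12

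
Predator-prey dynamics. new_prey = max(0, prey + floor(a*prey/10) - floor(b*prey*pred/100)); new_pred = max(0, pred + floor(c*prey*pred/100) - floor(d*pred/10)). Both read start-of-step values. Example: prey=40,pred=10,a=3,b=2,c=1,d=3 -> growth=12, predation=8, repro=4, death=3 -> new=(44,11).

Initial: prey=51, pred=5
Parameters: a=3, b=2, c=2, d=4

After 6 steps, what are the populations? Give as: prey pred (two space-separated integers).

Step 1: prey: 51+15-5=61; pred: 5+5-2=8
Step 2: prey: 61+18-9=70; pred: 8+9-3=14
Step 3: prey: 70+21-19=72; pred: 14+19-5=28
Step 4: prey: 72+21-40=53; pred: 28+40-11=57
Step 5: prey: 53+15-60=8; pred: 57+60-22=95
Step 6: prey: 8+2-15=0; pred: 95+15-38=72

Answer: 0 72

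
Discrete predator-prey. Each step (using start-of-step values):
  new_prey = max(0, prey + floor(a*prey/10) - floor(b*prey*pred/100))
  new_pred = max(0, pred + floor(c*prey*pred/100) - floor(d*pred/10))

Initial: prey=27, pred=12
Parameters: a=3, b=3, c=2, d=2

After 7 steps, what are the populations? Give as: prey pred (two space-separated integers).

Step 1: prey: 27+8-9=26; pred: 12+6-2=16
Step 2: prey: 26+7-12=21; pred: 16+8-3=21
Step 3: prey: 21+6-13=14; pred: 21+8-4=25
Step 4: prey: 14+4-10=8; pred: 25+7-5=27
Step 5: prey: 8+2-6=4; pred: 27+4-5=26
Step 6: prey: 4+1-3=2; pred: 26+2-5=23
Step 7: prey: 2+0-1=1; pred: 23+0-4=19

Answer: 1 19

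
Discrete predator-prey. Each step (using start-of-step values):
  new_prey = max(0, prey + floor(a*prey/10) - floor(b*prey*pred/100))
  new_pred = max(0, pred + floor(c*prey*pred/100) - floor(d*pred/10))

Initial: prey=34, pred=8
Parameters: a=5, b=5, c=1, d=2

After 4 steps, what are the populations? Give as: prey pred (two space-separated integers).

Answer: 33 15

Derivation:
Step 1: prey: 34+17-13=38; pred: 8+2-1=9
Step 2: prey: 38+19-17=40; pred: 9+3-1=11
Step 3: prey: 40+20-22=38; pred: 11+4-2=13
Step 4: prey: 38+19-24=33; pred: 13+4-2=15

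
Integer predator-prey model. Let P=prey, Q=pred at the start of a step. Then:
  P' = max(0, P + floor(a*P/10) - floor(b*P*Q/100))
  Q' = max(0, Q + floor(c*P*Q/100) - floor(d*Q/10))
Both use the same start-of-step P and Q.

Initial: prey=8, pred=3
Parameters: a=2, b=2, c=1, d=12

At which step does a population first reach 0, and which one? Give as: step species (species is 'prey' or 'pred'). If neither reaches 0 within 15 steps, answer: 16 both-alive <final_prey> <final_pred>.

Answer: 1 pred

Derivation:
Step 1: prey: 8+1-0=9; pred: 3+0-3=0
First extinction: pred at step 1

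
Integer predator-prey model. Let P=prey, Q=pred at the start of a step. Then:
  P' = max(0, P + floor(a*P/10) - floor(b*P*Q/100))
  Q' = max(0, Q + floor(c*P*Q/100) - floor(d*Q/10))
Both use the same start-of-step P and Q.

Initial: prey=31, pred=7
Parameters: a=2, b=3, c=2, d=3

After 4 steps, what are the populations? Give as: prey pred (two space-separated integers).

Step 1: prey: 31+6-6=31; pred: 7+4-2=9
Step 2: prey: 31+6-8=29; pred: 9+5-2=12
Step 3: prey: 29+5-10=24; pred: 12+6-3=15
Step 4: prey: 24+4-10=18; pred: 15+7-4=18

Answer: 18 18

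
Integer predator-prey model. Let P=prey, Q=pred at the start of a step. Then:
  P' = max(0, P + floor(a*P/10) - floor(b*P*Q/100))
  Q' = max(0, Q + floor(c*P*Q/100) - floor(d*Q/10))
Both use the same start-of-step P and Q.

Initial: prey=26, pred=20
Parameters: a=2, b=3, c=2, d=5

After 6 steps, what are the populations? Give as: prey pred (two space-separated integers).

Answer: 8 2

Derivation:
Step 1: prey: 26+5-15=16; pred: 20+10-10=20
Step 2: prey: 16+3-9=10; pred: 20+6-10=16
Step 3: prey: 10+2-4=8; pred: 16+3-8=11
Step 4: prey: 8+1-2=7; pred: 11+1-5=7
Step 5: prey: 7+1-1=7; pred: 7+0-3=4
Step 6: prey: 7+1-0=8; pred: 4+0-2=2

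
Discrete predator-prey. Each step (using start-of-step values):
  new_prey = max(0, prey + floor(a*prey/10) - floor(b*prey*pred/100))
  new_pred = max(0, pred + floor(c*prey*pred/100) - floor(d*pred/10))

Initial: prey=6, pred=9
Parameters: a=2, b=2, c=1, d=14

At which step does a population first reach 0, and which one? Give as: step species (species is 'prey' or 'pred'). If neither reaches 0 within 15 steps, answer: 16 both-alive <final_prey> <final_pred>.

Step 1: prey: 6+1-1=6; pred: 9+0-12=0
First extinction: pred at step 1

Answer: 1 pred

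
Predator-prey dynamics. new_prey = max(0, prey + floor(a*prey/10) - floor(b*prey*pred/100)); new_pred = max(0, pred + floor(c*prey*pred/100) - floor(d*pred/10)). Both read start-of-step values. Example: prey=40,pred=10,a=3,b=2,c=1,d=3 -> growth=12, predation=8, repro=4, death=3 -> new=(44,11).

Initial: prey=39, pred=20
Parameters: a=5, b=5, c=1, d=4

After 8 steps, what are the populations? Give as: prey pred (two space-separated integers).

Step 1: prey: 39+19-39=19; pred: 20+7-8=19
Step 2: prey: 19+9-18=10; pred: 19+3-7=15
Step 3: prey: 10+5-7=8; pred: 15+1-6=10
Step 4: prey: 8+4-4=8; pred: 10+0-4=6
Step 5: prey: 8+4-2=10; pred: 6+0-2=4
Step 6: prey: 10+5-2=13; pred: 4+0-1=3
Step 7: prey: 13+6-1=18; pred: 3+0-1=2
Step 8: prey: 18+9-1=26; pred: 2+0-0=2

Answer: 26 2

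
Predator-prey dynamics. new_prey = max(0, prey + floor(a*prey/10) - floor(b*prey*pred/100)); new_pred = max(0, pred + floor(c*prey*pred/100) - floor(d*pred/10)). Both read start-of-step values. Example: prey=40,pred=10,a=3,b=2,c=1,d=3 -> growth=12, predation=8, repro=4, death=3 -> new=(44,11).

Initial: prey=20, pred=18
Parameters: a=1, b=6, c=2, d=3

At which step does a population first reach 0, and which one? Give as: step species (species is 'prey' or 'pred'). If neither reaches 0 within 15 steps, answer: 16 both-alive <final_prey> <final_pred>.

Step 1: prey: 20+2-21=1; pred: 18+7-5=20
Step 2: prey: 1+0-1=0; pred: 20+0-6=14
First extinction: prey at step 2

Answer: 2 prey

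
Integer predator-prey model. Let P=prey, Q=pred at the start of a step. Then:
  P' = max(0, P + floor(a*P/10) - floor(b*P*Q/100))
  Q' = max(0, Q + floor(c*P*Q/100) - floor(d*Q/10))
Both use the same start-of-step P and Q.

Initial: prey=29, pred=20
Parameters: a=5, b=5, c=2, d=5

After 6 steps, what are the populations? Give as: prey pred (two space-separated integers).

Answer: 9 2

Derivation:
Step 1: prey: 29+14-29=14; pred: 20+11-10=21
Step 2: prey: 14+7-14=7; pred: 21+5-10=16
Step 3: prey: 7+3-5=5; pred: 16+2-8=10
Step 4: prey: 5+2-2=5; pred: 10+1-5=6
Step 5: prey: 5+2-1=6; pred: 6+0-3=3
Step 6: prey: 6+3-0=9; pred: 3+0-1=2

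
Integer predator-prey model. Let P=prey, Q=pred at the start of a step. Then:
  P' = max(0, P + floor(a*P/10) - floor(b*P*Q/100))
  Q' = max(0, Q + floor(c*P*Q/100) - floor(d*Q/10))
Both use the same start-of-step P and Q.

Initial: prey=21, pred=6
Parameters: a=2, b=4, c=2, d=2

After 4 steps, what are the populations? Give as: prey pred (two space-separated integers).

Answer: 13 11

Derivation:
Step 1: prey: 21+4-5=20; pred: 6+2-1=7
Step 2: prey: 20+4-5=19; pred: 7+2-1=8
Step 3: prey: 19+3-6=16; pred: 8+3-1=10
Step 4: prey: 16+3-6=13; pred: 10+3-2=11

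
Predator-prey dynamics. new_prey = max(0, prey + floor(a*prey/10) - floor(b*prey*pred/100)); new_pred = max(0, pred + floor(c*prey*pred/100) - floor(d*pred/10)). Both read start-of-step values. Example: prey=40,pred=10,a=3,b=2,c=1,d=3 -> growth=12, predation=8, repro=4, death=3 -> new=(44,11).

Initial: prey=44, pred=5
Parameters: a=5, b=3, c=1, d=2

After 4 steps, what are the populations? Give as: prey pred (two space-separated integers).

Step 1: prey: 44+22-6=60; pred: 5+2-1=6
Step 2: prey: 60+30-10=80; pred: 6+3-1=8
Step 3: prey: 80+40-19=101; pred: 8+6-1=13
Step 4: prey: 101+50-39=112; pred: 13+13-2=24

Answer: 112 24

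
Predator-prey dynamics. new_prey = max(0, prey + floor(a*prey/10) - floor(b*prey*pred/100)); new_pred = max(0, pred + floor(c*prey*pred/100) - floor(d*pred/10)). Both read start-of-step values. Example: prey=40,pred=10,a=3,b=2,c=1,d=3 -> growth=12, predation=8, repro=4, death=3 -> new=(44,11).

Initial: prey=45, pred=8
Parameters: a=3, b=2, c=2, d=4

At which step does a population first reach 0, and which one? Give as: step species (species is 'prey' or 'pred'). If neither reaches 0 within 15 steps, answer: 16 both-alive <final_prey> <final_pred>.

Step 1: prey: 45+13-7=51; pred: 8+7-3=12
Step 2: prey: 51+15-12=54; pred: 12+12-4=20
Step 3: prey: 54+16-21=49; pred: 20+21-8=33
Step 4: prey: 49+14-32=31; pred: 33+32-13=52
Step 5: prey: 31+9-32=8; pred: 52+32-20=64
Step 6: prey: 8+2-10=0; pred: 64+10-25=49
First extinction: prey at step 6

Answer: 6 prey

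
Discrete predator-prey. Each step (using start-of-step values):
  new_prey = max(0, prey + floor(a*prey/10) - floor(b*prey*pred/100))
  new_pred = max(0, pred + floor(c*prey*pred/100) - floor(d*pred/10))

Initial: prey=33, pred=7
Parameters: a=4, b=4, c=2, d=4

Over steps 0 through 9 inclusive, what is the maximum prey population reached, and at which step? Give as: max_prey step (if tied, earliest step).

Step 1: prey: 33+13-9=37; pred: 7+4-2=9
Step 2: prey: 37+14-13=38; pred: 9+6-3=12
Step 3: prey: 38+15-18=35; pred: 12+9-4=17
Step 4: prey: 35+14-23=26; pred: 17+11-6=22
Step 5: prey: 26+10-22=14; pred: 22+11-8=25
Step 6: prey: 14+5-14=5; pred: 25+7-10=22
Step 7: prey: 5+2-4=3; pred: 22+2-8=16
Step 8: prey: 3+1-1=3; pred: 16+0-6=10
Step 9: prey: 3+1-1=3; pred: 10+0-4=6
Max prey = 38 at step 2

Answer: 38 2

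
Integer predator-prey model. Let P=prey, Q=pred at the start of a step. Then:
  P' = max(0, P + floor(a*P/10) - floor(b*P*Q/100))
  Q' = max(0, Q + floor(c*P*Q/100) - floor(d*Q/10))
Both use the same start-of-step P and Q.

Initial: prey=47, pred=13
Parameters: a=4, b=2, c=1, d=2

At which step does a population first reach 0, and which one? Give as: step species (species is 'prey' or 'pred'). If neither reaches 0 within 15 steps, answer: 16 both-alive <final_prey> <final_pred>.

Answer: 16 both-alive 1 9

Derivation:
Step 1: prey: 47+18-12=53; pred: 13+6-2=17
Step 2: prey: 53+21-18=56; pred: 17+9-3=23
Step 3: prey: 56+22-25=53; pred: 23+12-4=31
Step 4: prey: 53+21-32=42; pred: 31+16-6=41
Step 5: prey: 42+16-34=24; pred: 41+17-8=50
Step 6: prey: 24+9-24=9; pred: 50+12-10=52
Step 7: prey: 9+3-9=3; pred: 52+4-10=46
Step 8: prey: 3+1-2=2; pred: 46+1-9=38
Step 9: prey: 2+0-1=1; pred: 38+0-7=31
Step 10: prey: 1+0-0=1; pred: 31+0-6=25
Step 11: prey: 1+0-0=1; pred: 25+0-5=20
Step 12: prey: 1+0-0=1; pred: 20+0-4=16
Step 13: prey: 1+0-0=1; pred: 16+0-3=13
Step 14: prey: 1+0-0=1; pred: 13+0-2=11
Step 15: prey: 1+0-0=1; pred: 11+0-2=9
No extinction within 15 steps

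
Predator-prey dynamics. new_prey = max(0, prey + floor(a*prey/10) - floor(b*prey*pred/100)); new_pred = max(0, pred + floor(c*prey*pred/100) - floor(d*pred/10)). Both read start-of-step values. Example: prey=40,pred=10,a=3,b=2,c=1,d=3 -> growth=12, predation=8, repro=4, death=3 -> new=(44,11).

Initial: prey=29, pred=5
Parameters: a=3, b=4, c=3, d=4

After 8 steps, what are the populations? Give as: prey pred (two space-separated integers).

Answer: 1 8

Derivation:
Step 1: prey: 29+8-5=32; pred: 5+4-2=7
Step 2: prey: 32+9-8=33; pred: 7+6-2=11
Step 3: prey: 33+9-14=28; pred: 11+10-4=17
Step 4: prey: 28+8-19=17; pred: 17+14-6=25
Step 5: prey: 17+5-17=5; pred: 25+12-10=27
Step 6: prey: 5+1-5=1; pred: 27+4-10=21
Step 7: prey: 1+0-0=1; pred: 21+0-8=13
Step 8: prey: 1+0-0=1; pred: 13+0-5=8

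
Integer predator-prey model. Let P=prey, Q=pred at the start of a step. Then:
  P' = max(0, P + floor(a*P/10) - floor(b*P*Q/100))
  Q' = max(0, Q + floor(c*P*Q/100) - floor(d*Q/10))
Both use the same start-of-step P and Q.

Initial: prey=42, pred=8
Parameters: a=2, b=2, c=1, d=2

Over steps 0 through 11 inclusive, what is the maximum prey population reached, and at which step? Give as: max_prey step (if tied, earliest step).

Answer: 44 1

Derivation:
Step 1: prey: 42+8-6=44; pred: 8+3-1=10
Step 2: prey: 44+8-8=44; pred: 10+4-2=12
Step 3: prey: 44+8-10=42; pred: 12+5-2=15
Step 4: prey: 42+8-12=38; pred: 15+6-3=18
Step 5: prey: 38+7-13=32; pred: 18+6-3=21
Step 6: prey: 32+6-13=25; pred: 21+6-4=23
Step 7: prey: 25+5-11=19; pred: 23+5-4=24
Step 8: prey: 19+3-9=13; pred: 24+4-4=24
Step 9: prey: 13+2-6=9; pred: 24+3-4=23
Step 10: prey: 9+1-4=6; pred: 23+2-4=21
Step 11: prey: 6+1-2=5; pred: 21+1-4=18
Max prey = 44 at step 1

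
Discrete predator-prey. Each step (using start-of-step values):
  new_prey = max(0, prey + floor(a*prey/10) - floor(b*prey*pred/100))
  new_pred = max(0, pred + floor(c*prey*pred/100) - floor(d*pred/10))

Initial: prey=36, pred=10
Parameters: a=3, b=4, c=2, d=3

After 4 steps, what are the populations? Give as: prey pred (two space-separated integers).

Answer: 7 20

Derivation:
Step 1: prey: 36+10-14=32; pred: 10+7-3=14
Step 2: prey: 32+9-17=24; pred: 14+8-4=18
Step 3: prey: 24+7-17=14; pred: 18+8-5=21
Step 4: prey: 14+4-11=7; pred: 21+5-6=20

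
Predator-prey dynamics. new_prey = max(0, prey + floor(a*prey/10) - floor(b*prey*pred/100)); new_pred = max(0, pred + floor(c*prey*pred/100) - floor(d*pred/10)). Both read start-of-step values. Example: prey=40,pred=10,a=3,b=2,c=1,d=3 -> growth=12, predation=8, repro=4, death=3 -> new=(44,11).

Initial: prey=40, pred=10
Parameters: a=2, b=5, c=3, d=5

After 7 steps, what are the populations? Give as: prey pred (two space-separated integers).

Answer: 1 2

Derivation:
Step 1: prey: 40+8-20=28; pred: 10+12-5=17
Step 2: prey: 28+5-23=10; pred: 17+14-8=23
Step 3: prey: 10+2-11=1; pred: 23+6-11=18
Step 4: prey: 1+0-0=1; pred: 18+0-9=9
Step 5: prey: 1+0-0=1; pred: 9+0-4=5
Step 6: prey: 1+0-0=1; pred: 5+0-2=3
Step 7: prey: 1+0-0=1; pred: 3+0-1=2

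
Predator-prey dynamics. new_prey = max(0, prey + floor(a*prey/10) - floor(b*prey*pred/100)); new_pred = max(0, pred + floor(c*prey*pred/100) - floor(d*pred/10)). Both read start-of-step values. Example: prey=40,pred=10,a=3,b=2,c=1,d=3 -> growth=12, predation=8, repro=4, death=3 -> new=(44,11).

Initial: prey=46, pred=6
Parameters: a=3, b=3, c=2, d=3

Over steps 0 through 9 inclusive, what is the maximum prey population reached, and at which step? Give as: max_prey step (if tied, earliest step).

Answer: 51 1

Derivation:
Step 1: prey: 46+13-8=51; pred: 6+5-1=10
Step 2: prey: 51+15-15=51; pred: 10+10-3=17
Step 3: prey: 51+15-26=40; pred: 17+17-5=29
Step 4: prey: 40+12-34=18; pred: 29+23-8=44
Step 5: prey: 18+5-23=0; pred: 44+15-13=46
Step 6: prey: 0+0-0=0; pred: 46+0-13=33
Step 7: prey: 0+0-0=0; pred: 33+0-9=24
Step 8: prey: 0+0-0=0; pred: 24+0-7=17
Step 9: prey: 0+0-0=0; pred: 17+0-5=12
Max prey = 51 at step 1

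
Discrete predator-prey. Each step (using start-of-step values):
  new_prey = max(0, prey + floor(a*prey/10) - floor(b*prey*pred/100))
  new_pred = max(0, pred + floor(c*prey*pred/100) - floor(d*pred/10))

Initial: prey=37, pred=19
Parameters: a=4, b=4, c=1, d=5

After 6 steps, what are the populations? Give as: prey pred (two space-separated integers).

Answer: 26 2

Derivation:
Step 1: prey: 37+14-28=23; pred: 19+7-9=17
Step 2: prey: 23+9-15=17; pred: 17+3-8=12
Step 3: prey: 17+6-8=15; pred: 12+2-6=8
Step 4: prey: 15+6-4=17; pred: 8+1-4=5
Step 5: prey: 17+6-3=20; pred: 5+0-2=3
Step 6: prey: 20+8-2=26; pred: 3+0-1=2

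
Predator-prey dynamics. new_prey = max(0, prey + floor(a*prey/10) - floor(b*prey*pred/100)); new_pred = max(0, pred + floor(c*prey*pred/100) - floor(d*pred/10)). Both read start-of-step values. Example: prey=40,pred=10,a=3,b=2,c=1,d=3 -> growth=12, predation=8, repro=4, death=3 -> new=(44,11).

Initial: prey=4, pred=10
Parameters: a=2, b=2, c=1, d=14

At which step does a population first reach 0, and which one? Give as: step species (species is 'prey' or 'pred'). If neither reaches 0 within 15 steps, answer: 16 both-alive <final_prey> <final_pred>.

Answer: 1 pred

Derivation:
Step 1: prey: 4+0-0=4; pred: 10+0-14=0
First extinction: pred at step 1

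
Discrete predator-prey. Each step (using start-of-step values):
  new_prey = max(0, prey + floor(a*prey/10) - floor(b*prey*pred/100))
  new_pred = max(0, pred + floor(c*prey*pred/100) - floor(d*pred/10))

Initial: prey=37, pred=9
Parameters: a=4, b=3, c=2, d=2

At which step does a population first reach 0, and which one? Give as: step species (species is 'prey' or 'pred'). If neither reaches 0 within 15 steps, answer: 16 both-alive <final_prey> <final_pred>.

Answer: 5 prey

Derivation:
Step 1: prey: 37+14-9=42; pred: 9+6-1=14
Step 2: prey: 42+16-17=41; pred: 14+11-2=23
Step 3: prey: 41+16-28=29; pred: 23+18-4=37
Step 4: prey: 29+11-32=8; pred: 37+21-7=51
Step 5: prey: 8+3-12=0; pred: 51+8-10=49
First extinction: prey at step 5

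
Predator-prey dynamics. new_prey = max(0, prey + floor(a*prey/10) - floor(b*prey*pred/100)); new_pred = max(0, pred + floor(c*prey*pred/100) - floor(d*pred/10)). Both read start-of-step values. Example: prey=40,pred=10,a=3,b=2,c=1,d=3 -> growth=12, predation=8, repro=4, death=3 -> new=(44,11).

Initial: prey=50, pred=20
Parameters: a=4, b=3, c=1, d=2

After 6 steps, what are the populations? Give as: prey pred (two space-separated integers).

Step 1: prey: 50+20-30=40; pred: 20+10-4=26
Step 2: prey: 40+16-31=25; pred: 26+10-5=31
Step 3: prey: 25+10-23=12; pred: 31+7-6=32
Step 4: prey: 12+4-11=5; pred: 32+3-6=29
Step 5: prey: 5+2-4=3; pred: 29+1-5=25
Step 6: prey: 3+1-2=2; pred: 25+0-5=20

Answer: 2 20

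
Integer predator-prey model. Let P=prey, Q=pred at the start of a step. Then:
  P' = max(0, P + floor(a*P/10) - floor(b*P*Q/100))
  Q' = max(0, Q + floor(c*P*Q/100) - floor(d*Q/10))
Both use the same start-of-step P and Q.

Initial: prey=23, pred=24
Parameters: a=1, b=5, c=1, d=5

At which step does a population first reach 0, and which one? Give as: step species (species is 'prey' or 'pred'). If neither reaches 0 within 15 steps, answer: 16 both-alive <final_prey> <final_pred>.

Answer: 1 prey

Derivation:
Step 1: prey: 23+2-27=0; pred: 24+5-12=17
First extinction: prey at step 1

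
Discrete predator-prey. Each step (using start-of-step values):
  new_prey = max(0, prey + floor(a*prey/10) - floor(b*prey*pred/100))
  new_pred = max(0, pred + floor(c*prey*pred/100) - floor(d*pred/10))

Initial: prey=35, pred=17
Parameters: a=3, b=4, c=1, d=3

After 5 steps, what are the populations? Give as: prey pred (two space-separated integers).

Answer: 7 8

Derivation:
Step 1: prey: 35+10-23=22; pred: 17+5-5=17
Step 2: prey: 22+6-14=14; pred: 17+3-5=15
Step 3: prey: 14+4-8=10; pred: 15+2-4=13
Step 4: prey: 10+3-5=8; pred: 13+1-3=11
Step 5: prey: 8+2-3=7; pred: 11+0-3=8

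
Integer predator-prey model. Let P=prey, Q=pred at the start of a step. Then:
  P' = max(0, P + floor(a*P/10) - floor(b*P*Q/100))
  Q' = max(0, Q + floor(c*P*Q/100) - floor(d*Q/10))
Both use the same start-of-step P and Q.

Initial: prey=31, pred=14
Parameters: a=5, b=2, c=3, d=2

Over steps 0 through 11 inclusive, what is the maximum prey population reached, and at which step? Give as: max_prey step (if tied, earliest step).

Answer: 38 1

Derivation:
Step 1: prey: 31+15-8=38; pred: 14+13-2=25
Step 2: prey: 38+19-19=38; pred: 25+28-5=48
Step 3: prey: 38+19-36=21; pred: 48+54-9=93
Step 4: prey: 21+10-39=0; pred: 93+58-18=133
Step 5: prey: 0+0-0=0; pred: 133+0-26=107
Step 6: prey: 0+0-0=0; pred: 107+0-21=86
Step 7: prey: 0+0-0=0; pred: 86+0-17=69
Step 8: prey: 0+0-0=0; pred: 69+0-13=56
Step 9: prey: 0+0-0=0; pred: 56+0-11=45
Step 10: prey: 0+0-0=0; pred: 45+0-9=36
Step 11: prey: 0+0-0=0; pred: 36+0-7=29
Max prey = 38 at step 1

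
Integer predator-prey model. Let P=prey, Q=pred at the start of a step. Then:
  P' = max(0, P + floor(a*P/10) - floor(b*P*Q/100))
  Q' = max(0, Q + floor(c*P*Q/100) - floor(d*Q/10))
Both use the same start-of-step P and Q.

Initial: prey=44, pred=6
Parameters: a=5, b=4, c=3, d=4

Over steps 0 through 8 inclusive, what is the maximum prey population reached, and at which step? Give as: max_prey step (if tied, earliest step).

Step 1: prey: 44+22-10=56; pred: 6+7-2=11
Step 2: prey: 56+28-24=60; pred: 11+18-4=25
Step 3: prey: 60+30-60=30; pred: 25+45-10=60
Step 4: prey: 30+15-72=0; pred: 60+54-24=90
Step 5: prey: 0+0-0=0; pred: 90+0-36=54
Step 6: prey: 0+0-0=0; pred: 54+0-21=33
Step 7: prey: 0+0-0=0; pred: 33+0-13=20
Step 8: prey: 0+0-0=0; pred: 20+0-8=12
Max prey = 60 at step 2

Answer: 60 2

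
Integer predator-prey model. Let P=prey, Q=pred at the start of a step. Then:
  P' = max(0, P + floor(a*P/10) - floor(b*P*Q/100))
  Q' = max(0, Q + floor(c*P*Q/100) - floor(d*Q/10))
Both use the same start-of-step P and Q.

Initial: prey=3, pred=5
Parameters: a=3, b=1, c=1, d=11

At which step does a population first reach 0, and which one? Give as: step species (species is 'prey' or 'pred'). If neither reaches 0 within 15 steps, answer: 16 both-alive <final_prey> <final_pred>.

Answer: 1 pred

Derivation:
Step 1: prey: 3+0-0=3; pred: 5+0-5=0
First extinction: pred at step 1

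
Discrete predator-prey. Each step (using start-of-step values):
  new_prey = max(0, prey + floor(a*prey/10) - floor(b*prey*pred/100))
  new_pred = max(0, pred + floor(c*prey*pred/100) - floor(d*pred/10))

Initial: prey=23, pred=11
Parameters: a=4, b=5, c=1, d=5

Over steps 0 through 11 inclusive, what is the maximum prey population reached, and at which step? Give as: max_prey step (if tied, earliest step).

Answer: 217 11

Derivation:
Step 1: prey: 23+9-12=20; pred: 11+2-5=8
Step 2: prey: 20+8-8=20; pred: 8+1-4=5
Step 3: prey: 20+8-5=23; pred: 5+1-2=4
Step 4: prey: 23+9-4=28; pred: 4+0-2=2
Step 5: prey: 28+11-2=37; pred: 2+0-1=1
Step 6: prey: 37+14-1=50; pred: 1+0-0=1
Step 7: prey: 50+20-2=68; pred: 1+0-0=1
Step 8: prey: 68+27-3=92; pred: 1+0-0=1
Step 9: prey: 92+36-4=124; pred: 1+0-0=1
Step 10: prey: 124+49-6=167; pred: 1+1-0=2
Step 11: prey: 167+66-16=217; pred: 2+3-1=4
Max prey = 217 at step 11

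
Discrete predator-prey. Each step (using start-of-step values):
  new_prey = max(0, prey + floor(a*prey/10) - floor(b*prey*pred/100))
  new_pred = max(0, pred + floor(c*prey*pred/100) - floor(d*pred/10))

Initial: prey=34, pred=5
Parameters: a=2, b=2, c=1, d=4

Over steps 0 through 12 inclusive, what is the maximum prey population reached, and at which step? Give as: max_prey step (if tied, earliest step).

Step 1: prey: 34+6-3=37; pred: 5+1-2=4
Step 2: prey: 37+7-2=42; pred: 4+1-1=4
Step 3: prey: 42+8-3=47; pred: 4+1-1=4
Step 4: prey: 47+9-3=53; pred: 4+1-1=4
Step 5: prey: 53+10-4=59; pred: 4+2-1=5
Step 6: prey: 59+11-5=65; pred: 5+2-2=5
Step 7: prey: 65+13-6=72; pred: 5+3-2=6
Step 8: prey: 72+14-8=78; pred: 6+4-2=8
Step 9: prey: 78+15-12=81; pred: 8+6-3=11
Step 10: prey: 81+16-17=80; pred: 11+8-4=15
Step 11: prey: 80+16-24=72; pred: 15+12-6=21
Step 12: prey: 72+14-30=56; pred: 21+15-8=28
Max prey = 81 at step 9

Answer: 81 9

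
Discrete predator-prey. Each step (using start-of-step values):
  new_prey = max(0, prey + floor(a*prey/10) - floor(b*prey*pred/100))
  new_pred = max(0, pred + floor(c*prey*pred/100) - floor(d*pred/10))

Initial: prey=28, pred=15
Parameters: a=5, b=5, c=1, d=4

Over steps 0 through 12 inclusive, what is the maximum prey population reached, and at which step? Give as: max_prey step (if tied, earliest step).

Answer: 108 12

Derivation:
Step 1: prey: 28+14-21=21; pred: 15+4-6=13
Step 2: prey: 21+10-13=18; pred: 13+2-5=10
Step 3: prey: 18+9-9=18; pred: 10+1-4=7
Step 4: prey: 18+9-6=21; pred: 7+1-2=6
Step 5: prey: 21+10-6=25; pred: 6+1-2=5
Step 6: prey: 25+12-6=31; pred: 5+1-2=4
Step 7: prey: 31+15-6=40; pred: 4+1-1=4
Step 8: prey: 40+20-8=52; pred: 4+1-1=4
Step 9: prey: 52+26-10=68; pred: 4+2-1=5
Step 10: prey: 68+34-17=85; pred: 5+3-2=6
Step 11: prey: 85+42-25=102; pred: 6+5-2=9
Step 12: prey: 102+51-45=108; pred: 9+9-3=15
Max prey = 108 at step 12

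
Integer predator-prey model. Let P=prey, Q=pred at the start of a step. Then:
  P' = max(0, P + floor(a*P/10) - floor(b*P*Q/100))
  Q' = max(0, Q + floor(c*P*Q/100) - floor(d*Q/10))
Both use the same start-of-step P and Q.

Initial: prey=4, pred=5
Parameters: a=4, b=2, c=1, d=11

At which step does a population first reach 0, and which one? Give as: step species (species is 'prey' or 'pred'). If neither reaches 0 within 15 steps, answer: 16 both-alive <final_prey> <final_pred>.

Step 1: prey: 4+1-0=5; pred: 5+0-5=0
First extinction: pred at step 1

Answer: 1 pred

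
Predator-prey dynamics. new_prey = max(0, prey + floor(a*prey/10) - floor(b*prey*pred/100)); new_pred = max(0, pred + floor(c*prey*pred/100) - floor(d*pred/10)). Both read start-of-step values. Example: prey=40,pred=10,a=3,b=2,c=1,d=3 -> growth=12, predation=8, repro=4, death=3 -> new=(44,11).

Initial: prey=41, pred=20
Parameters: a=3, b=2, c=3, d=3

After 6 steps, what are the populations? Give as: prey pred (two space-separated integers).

Answer: 0 32

Derivation:
Step 1: prey: 41+12-16=37; pred: 20+24-6=38
Step 2: prey: 37+11-28=20; pred: 38+42-11=69
Step 3: prey: 20+6-27=0; pred: 69+41-20=90
Step 4: prey: 0+0-0=0; pred: 90+0-27=63
Step 5: prey: 0+0-0=0; pred: 63+0-18=45
Step 6: prey: 0+0-0=0; pred: 45+0-13=32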